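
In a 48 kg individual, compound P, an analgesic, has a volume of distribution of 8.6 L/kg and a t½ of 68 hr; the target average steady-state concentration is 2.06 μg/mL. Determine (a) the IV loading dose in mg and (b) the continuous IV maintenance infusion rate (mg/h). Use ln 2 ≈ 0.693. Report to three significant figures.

Total Vd = 8.6 × 48 = 412.8 L
LD = Vd × C = 412.8 × 2.06 = 850.4 mg
CL = 0.693 × Vd / t½ = 0.693 × 412.8 / 68 = 4.207 L/h
Infusion rate = CL × Css = 4.207 × 2.06 = 8.666 mg/h

(a) 850 mg; (b) 8.67 mg/h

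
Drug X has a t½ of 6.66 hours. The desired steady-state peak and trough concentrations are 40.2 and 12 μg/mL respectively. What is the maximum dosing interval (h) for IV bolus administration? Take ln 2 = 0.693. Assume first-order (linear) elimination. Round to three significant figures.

11.6 h

k = 0.693 / t½ = 0.693 / 6.66 = 0.1041 h⁻¹
Between IV bolus doses, concentration decays as C = C₀·e^(−kτ), so C_peak/C_trough = e^(kτ).
τ_max = ln(C_peak/C_trough) / k = ln(40.2/12) / 0.1041 = 1.209 / 0.1041 = 11.61 h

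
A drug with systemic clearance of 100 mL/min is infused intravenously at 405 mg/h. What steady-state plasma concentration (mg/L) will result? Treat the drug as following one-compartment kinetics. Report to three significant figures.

67.5 mg/L

Convert clearance: 100 mL/min × 60 min/h ÷ 1000 mL/L = 6.000 L/h
Css = rate / CL = 405 / 6.000 = 67.50 mg/L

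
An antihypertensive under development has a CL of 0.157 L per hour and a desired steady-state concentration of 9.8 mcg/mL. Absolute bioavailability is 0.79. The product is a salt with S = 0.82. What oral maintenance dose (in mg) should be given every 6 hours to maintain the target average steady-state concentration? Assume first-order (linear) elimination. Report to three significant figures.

14.3 mg

D = CL × Css × τ / F / S = 0.1570 × 9.8 × 6 / 0.79 / 0.82 = 14.25 mg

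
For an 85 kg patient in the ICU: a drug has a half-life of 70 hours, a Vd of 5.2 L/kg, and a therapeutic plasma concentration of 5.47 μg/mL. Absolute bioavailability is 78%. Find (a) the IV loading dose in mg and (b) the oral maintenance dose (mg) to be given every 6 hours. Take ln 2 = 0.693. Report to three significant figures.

(a) 2420 mg; (b) 184 mg

Total Vd = 5.2 × 85 = 442.0 L
LD = Vd × C = 442.0 × 5.47 = 2418 mg
CL = 0.693 × Vd / t½ = 0.693 × 442.0 / 70 = 4.376 L/h
D = CL × Css × τ / F = 4.376 × 5.47 × 6 / 0.78 = 184.1 mg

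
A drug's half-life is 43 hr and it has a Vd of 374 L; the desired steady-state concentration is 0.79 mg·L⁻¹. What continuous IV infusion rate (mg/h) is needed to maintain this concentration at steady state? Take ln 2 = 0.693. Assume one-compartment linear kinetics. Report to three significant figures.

4.76 mg/h

CL = ln 2 · Vd / t½ = 0.693 × 374.0 / 43 = 6.027 L/h
Infusion rate = CL × Css = 6.027 × 0.79 = 4.761 mg/h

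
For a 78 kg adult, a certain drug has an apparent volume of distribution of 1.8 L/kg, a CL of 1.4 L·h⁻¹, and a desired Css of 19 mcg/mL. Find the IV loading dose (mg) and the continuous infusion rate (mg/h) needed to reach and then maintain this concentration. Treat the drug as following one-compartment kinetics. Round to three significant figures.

Vd(total) = 78 kg × 1.8 L/kg = 140.4 L
Loading: fill Vd to C_target → 140.4 L × 19 mg/L = 2668 mg
Maintenance infusion rate = CL × Css = 1.400 × 19 = 26.60 mg/h

(a) 2670 mg; (b) 26.6 mg/h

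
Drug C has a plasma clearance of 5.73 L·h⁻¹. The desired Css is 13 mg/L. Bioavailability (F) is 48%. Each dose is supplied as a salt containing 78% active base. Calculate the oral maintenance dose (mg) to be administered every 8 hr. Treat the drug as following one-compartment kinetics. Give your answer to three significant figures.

D = CL × Css × τ / F / S = 5.730 × 13 × 8 / 0.48 / 0.78 = 1592 mg

1590 mg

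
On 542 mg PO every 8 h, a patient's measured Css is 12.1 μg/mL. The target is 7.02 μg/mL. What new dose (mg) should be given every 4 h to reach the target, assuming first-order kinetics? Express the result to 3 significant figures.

With linear kinetics, Css is proportional to dose rate (D/τ) at fixed clearance.
D₂ = D₁ × (Css,target / Css,current) × (τ₂/τ₁) = 542 × (7.02/12.1) × (4/8) = 157.2 mg

157 mg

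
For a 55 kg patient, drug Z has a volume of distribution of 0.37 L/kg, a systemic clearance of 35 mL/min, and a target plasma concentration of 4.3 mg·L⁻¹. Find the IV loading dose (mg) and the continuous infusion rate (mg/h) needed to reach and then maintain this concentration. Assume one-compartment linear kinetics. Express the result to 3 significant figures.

Vd(total) = 55 kg × 0.37 L/kg = 20.35 L
Loading: fill Vd to C_target → 20.35 L × 4.3 mg/L = 87.51 mg
CL = 35 mL/min = 35 × 0.06 = 2.100 L/h
Maintenance infusion rate = CL × Css = 2.100 × 4.3 = 9.030 mg/h

(a) 87.5 mg; (b) 9.03 mg/h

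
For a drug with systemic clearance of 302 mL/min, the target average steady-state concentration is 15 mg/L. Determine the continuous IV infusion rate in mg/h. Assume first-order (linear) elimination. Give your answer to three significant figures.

CL = 302 mL/min = 302 × 0.06 = 18.12 L/h
Infusion rate = CL · Css = 18.12 L/h × 15 mg/L = 271.8 mg/h

272 mg/h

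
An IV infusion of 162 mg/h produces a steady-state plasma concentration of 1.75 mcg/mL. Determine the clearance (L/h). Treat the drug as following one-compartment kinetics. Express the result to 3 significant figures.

At steady state, infusion rate = CL × Css, so CL = rate / Css.
CL = 162 / 1.75 = 92.57 L/h

92.6 L/h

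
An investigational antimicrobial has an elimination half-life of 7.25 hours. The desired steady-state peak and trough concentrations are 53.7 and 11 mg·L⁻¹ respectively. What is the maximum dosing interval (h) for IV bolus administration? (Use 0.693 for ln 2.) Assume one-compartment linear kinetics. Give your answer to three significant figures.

k = 0.693 / t½ = 0.693 / 7.25 = 0.09559 h⁻¹
Between IV bolus doses, concentration decays as C = C₀·e^(−kτ), so C_peak/C_trough = e^(kτ).
τ_max = ln(C_peak/C_trough) / k = ln(53.7/11) / 0.09559 = 1.586 / 0.09559 = 16.59 h

16.6 h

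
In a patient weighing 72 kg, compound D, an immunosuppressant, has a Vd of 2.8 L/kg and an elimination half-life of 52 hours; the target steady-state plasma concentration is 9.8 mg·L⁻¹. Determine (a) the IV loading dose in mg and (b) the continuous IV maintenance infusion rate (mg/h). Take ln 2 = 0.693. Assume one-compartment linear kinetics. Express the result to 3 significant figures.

Total Vd = 2.8 × 72 = 201.6 L
LD = Vd × C = 201.6 × 9.8 = 1976 mg
CL = 0.693 × Vd / t½ = 0.693 × 201.6 / 52 = 2.687 L/h
Infusion rate = CL × Css = 2.687 × 9.8 = 26.33 mg/h

(a) 1980 mg; (b) 26.3 mg/h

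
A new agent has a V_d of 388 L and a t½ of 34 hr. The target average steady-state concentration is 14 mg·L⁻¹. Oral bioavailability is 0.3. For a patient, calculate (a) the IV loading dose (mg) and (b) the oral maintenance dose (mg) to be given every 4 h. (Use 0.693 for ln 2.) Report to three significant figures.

(a) 5430 mg; (b) 1480 mg

LD = Vd × C = 388.0 × 14 = 5432 mg
CL = 0.693 × Vd / t½ = 0.693 × 388.0 / 34 = 7.908 L/h
D = CL × Css × τ / F = 7.908 × 14 × 4 / 0.3 = 1476 mg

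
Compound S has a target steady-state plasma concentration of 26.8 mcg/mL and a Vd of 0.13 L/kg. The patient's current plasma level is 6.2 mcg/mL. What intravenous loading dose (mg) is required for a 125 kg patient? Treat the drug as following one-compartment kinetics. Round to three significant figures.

335 mg

Total Vd = 0.13 × 125 = 16.25 L
Concentration deficit ΔC = 26.8 − 6.2 = 20.60 mg/L
LD = Vd × ΔC = 16.25 × 20.60 = 334.8 mg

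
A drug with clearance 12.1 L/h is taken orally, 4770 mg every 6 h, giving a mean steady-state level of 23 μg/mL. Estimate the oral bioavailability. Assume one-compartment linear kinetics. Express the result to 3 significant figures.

0.350

F·D/τ = CL·Css at steady state → F = CL·Css·τ / D.
F = 12.1 × 23 × 6 / 4770 = 0.350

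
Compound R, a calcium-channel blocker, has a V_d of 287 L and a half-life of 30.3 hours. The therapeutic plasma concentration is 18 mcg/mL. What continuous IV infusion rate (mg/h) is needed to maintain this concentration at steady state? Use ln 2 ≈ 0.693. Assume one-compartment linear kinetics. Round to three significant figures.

118 mg/h

CL = 0.693 × Vd / t½ = 0.693 × 287.0 / 30.3 = 6.564 L/h
Infusion rate = CL × Css = 6.564 × 18 = 118.2 mg/h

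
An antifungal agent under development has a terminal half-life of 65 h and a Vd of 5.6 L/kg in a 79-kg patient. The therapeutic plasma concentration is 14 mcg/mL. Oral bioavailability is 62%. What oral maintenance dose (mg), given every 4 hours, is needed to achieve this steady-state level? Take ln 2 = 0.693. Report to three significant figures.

Total Vd = 5.6 × 79 = 442.4 L
CL = ln 2 · Vd / t½ = 0.693 × 442.4 / 65 = 4.717 L/h
D = CL × Css × τ / F = 4.717 × 14 × 4 / 0.62 = 426.1 mg

426 mg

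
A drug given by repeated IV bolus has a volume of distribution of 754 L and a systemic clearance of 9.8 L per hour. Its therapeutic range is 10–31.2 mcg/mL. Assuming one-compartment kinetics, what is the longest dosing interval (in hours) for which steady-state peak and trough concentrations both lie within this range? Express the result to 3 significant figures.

k = CL / Vd = 9.800 / 754.0 = 0.01300 h⁻¹
Between IV bolus doses, concentration decays as C = C₀·e^(−kτ), so C_peak/C_trough = e^(kτ).
τ_max = ln(C_peak/C_trough) / k = ln(31.2/10) / 0.01300 = 1.138 / 0.01300 = 87.54 h

87.5 h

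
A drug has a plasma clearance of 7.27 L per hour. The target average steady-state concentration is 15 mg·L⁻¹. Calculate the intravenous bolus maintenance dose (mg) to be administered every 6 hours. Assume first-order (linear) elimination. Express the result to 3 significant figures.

654 mg

At steady state, dose per interval replaces the amount cleared in that interval: D/τ = CL·Css.
D = CL × Css × τ = 7.270 × 15 × 6 = 654.3 mg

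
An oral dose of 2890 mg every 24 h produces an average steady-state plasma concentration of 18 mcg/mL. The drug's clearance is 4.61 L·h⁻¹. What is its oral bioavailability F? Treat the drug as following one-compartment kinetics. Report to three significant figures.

F·D/τ = CL·Css at steady state → F = CL·Css·τ / D.
F = 4.61 × 18 × 24 / 2890 = 0.689

0.689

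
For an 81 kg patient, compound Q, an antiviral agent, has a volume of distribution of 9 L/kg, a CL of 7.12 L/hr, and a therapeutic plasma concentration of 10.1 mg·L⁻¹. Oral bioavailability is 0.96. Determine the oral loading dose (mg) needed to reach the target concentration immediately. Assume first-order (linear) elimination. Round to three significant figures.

Vd = 9 L/kg × 81 kg = 729.0 L
LD = Vd × C / F = 729.0 × 10.10 / 0.96 = 7670 mg

7670 mg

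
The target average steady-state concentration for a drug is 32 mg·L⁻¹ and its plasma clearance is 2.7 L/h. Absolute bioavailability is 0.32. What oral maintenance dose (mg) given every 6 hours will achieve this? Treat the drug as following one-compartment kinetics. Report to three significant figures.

1620 mg

D = CL × Css × τ / F = 2.700 × 32 × 6 / 0.32 = 1620 mg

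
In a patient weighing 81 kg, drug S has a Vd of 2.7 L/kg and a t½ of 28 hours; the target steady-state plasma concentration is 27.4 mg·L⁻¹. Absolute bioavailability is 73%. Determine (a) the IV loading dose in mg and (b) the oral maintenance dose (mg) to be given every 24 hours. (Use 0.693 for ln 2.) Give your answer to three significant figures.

Vd = 2.7 L/kg × 81 kg = 218.7 L
LD = Vd × C = 218.7 × 27.4 = 5992 mg
CL = 0.693 × Vd / t½ = 0.693 × 218.7 / 28 = 5.413 L/h
D = CL × Css × τ / F = 5.413 × 27.4 × 24 / 0.73 = 4876 mg

(a) 5990 mg; (b) 4880 mg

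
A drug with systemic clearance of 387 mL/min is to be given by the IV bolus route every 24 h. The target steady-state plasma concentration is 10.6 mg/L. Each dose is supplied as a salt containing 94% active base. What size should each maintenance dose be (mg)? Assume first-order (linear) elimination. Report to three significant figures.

Convert clearance: 387 mL/min × 60 min/h ÷ 1000 mL/L = 23.22 L/h
D = CL × Css × τ / S = 23.22 × 10.6 × 24 / 0.94 = 6284 mg

6280 mg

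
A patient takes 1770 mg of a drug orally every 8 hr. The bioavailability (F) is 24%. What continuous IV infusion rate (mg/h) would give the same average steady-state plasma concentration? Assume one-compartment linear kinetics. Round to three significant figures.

Equivalent systemic input: infusion rate = F·D/τ.
Rate = 0.24 × 1770 / 8 = 53.10 mg/h

53.1 mg/h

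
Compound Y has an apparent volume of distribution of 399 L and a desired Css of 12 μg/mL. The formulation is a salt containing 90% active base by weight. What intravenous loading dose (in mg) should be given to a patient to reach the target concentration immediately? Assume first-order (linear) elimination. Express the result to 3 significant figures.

5320 mg

The loading dose fills Vd to the target concentration.
LD = Vd × C / S = 399.0 × 12.00 / 0.9 = 5320 mg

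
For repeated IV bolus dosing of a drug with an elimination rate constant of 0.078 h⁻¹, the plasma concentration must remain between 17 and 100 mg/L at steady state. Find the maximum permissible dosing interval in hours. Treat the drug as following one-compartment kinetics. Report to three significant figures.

Between IV bolus doses, concentration decays as C = C₀·e^(−kτ), so C_peak/C_trough = e^(kτ).
τ_max = ln(C_peak/C_trough) / k = ln(100/17) / 0.07800 = 1.772 / 0.07800 = 22.72 h

22.7 h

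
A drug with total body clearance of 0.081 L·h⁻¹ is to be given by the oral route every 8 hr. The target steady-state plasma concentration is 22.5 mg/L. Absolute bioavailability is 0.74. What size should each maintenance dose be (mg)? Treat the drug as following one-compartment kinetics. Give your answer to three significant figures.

D = CL × Css × τ / F = 0.08100 × 22.5 × 8 / 0.74 = 19.70 mg

19.7 mg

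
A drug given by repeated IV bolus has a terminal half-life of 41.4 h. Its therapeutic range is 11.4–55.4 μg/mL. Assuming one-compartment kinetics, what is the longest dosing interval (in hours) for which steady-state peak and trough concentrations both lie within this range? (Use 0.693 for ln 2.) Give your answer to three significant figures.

k = 0.693 / t½ = 0.693 / 41.4 = 0.01674 h⁻¹
Between IV bolus doses, concentration decays as C = C₀·e^(−kτ), so C_peak/C_trough = e^(kτ).
τ_max = ln(C_peak/C_trough) / k = ln(55.4/11.4) / 0.01674 = 1.581 / 0.01674 = 94.44 h

94.4 h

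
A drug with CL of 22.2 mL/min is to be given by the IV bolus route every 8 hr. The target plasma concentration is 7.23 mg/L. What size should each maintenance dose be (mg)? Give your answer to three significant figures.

77.0 mg

CL = 22.2 mL/min = 22.2 × 0.06 = 1.332 L/h
At steady state, dose per interval replaces the amount cleared in that interval: D/τ = CL·Css.
D = CL × Css × τ = 1.332 × 7.23 × 8 = 77.04 mg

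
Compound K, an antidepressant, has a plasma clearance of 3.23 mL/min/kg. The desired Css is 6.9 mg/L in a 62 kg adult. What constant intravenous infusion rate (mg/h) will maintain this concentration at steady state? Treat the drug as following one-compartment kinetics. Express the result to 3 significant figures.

CL = 3.23 mL/min/kg × 62 kg = 200.3 mL/min = 200.3 × 60/1000 = 12.02 L/h
At steady state, infusion rate equals elimination rate: rate in = CL × Css.
R₀ = 12.02 × 6.9 = 82.94 mg/h

82.9 mg/h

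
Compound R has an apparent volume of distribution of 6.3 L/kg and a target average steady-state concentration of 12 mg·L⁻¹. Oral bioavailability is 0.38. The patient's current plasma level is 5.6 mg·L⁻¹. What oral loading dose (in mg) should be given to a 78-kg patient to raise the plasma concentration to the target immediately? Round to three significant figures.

Vd(total) = 78 kg × 6.3 L/kg = 491.4 L
The loading dose fills Vd to the target concentration.
Concentration deficit ΔC = 12 − 5.6 = 6.400 mg/L
LD = Vd × ΔC / F = 491.4 × 6.400 / 0.38 = 8276 mg

8280 mg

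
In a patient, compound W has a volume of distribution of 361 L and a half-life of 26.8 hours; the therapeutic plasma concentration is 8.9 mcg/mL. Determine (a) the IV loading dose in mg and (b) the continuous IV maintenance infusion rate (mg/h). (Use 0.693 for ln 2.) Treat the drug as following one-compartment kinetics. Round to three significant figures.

LD = Vd × C = 361.0 × 8.9 = 3213 mg
CL = 0.693 × Vd / t½ = 0.693 × 361.0 / 26.8 = 9.335 L/h
Infusion rate = CL × Css = 9.335 × 8.9 = 83.08 mg/h

(a) 3210 mg; (b) 83.1 mg/h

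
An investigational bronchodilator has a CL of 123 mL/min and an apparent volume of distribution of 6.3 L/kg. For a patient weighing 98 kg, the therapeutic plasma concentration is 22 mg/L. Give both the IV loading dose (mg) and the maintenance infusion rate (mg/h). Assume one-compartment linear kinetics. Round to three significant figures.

Vd = 6.3 L/kg × 98 kg = 617.4 L
Loading: fill Vd to C_target → 617.4 L × 22 mg/L = 13580 mg
CL = 123 mL/min = 123 × 0.06 = 7.380 L/h
Infusion rate = 7.380 L/h × 22 mg/L = 162.4 mg/h

(a) 13600 mg; (b) 162 mg/h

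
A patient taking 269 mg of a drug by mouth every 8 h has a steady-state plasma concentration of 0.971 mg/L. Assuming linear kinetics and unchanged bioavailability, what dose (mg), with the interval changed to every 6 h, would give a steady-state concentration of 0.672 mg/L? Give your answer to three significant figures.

For first-order elimination, Css ∝ F·D/(CL·τ); F and CL are unchanged, so Css ∝ D/τ.
D₂ = D₁ × (Css,target / Css,current) × (τ₂/τ₁) = 269 × (0.672/0.971) × (6/8) = 139.6 mg

140 mg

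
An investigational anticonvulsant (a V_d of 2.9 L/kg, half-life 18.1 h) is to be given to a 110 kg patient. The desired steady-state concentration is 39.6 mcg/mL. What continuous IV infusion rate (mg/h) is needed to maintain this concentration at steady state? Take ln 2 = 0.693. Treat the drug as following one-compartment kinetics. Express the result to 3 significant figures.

Vd = 2.9 L/kg × 110 kg = 319.0 L
CL = 0.693 × Vd / t½ = 0.693 × 319.0 / 18.1 = 12.21 L/h
Infusion rate = CL × Css = 12.21 × 39.6 = 483.5 mg/h

484 mg/h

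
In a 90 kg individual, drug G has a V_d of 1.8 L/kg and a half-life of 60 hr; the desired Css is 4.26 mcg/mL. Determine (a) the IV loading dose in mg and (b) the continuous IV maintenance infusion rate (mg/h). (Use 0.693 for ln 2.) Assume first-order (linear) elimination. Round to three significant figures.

(a) 690 mg; (b) 7.97 mg/h

Vd = 1.8 L/kg × 90 kg = 162.0 L
LD = Vd × C = 162.0 × 4.26 = 690.1 mg
CL = 0.693 × Vd / t½ = 0.693 × 162.0 / 60 = 1.871 L/h
Infusion rate = CL × Css = 1.871 × 4.26 = 7.970 mg/h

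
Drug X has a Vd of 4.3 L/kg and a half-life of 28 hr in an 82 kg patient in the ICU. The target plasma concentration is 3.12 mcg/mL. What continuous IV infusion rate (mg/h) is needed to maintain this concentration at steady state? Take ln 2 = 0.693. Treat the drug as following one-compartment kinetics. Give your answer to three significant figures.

Vd = 4.3 L/kg × 82 kg = 352.6 L
CL = 0.693 × Vd / t½ = 0.693 × 352.6 / 28 = 8.727 L/h
Infusion rate = CL × Css = 8.727 × 3.12 = 27.23 mg/h

27.2 mg/h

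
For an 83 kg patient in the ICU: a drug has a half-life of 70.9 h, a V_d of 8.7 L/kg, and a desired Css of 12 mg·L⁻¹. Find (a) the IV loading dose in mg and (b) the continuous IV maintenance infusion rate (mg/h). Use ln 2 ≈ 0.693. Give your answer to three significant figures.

Total Vd = 8.7 × 83 = 722.1 L
LD = Vd × C = 722.1 × 12 = 8665 mg
CL = 0.693 × Vd / t½ = 0.693 × 722.1 / 70.9 = 7.058 L/h
Infusion rate = CL × Css = 7.058 × 12 = 84.70 mg/h

(a) 8670 mg; (b) 84.7 mg/h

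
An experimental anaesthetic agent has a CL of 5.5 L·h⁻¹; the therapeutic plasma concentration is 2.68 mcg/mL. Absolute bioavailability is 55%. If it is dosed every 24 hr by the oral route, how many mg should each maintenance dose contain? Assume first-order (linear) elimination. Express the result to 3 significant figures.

643 mg

At steady state, dose per interval replaces the amount cleared in that interval: F·D/τ = CL·Css.
D = CL × Css × τ / F = 5.500 × 2.68 × 24 / 0.55 = 643.2 mg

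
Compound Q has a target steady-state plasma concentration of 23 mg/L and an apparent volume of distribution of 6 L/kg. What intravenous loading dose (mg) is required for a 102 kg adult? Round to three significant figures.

14100 mg

Vd = 6 L/kg × 102 kg = 612.0 L
The loading dose fills Vd to the target concentration.
LD = Vd × C = 612.0 × 23.00 = 14080 mg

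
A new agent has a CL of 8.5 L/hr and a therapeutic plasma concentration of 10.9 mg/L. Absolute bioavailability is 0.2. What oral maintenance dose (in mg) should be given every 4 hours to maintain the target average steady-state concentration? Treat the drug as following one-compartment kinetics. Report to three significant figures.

At steady state, dose per interval replaces the amount cleared in that interval: F·D/τ = CL·Css.
D = CL × Css × τ / F = 8.500 × 10.9 × 4 / 0.2 = 1853 mg

1850 mg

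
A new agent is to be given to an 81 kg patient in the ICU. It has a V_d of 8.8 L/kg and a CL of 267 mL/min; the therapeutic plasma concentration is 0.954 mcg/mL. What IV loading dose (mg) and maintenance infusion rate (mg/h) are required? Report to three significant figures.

Total Vd = 8.8 × 81 = 712.8 L
Loading dose = Vd × C = 712.8 × 0.954 = 680.0 mg
CL = 267 mL/min × 60/1000 = 16.02 L/h
Infusion rate = 16.02 L/h × 0.954 mg/L = 15.28 mg/h

(a) 680 mg; (b) 15.3 mg/h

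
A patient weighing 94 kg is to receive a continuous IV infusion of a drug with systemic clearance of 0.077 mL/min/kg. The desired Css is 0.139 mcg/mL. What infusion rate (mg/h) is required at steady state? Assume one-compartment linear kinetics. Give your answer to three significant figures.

0.0604 mg/h

CL = 0.077 mL/min/kg × 94 kg = 7.238 mL/min = 7.238 × 60/1000 = 0.4343 L/h
At steady state, infusion rate equals elimination rate: rate in = CL × Css.
Infusion rate = CL · Css = 0.4343 L/h × 0.139 mg/L = 0.06037 mg/h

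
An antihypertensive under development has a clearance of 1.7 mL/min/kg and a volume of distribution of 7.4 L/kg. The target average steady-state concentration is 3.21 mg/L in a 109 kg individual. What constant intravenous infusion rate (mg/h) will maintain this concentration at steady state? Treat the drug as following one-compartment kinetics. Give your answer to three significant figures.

35.7 mg/h

CL = 1.7 mL/min/kg × 109 kg = 185.3 mL/min = 185.3 × 60/1000 = 11.12 L/h
R₀ = 11.12 × 3.21 = 35.70 mg/h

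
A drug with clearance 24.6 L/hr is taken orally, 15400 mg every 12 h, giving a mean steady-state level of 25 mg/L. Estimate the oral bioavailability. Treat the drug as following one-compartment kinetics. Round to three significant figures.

F·D/τ = CL·Css at steady state → F = CL·Css·τ / D.
F = 24.6 × 25 × 12 / 15400 = 0.479

0.479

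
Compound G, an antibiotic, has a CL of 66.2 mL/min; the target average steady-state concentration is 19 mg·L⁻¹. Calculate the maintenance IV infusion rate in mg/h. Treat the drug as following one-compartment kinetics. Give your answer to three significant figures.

75.5 mg/h

Convert clearance: 66.2 mL/min × 60 min/h ÷ 1000 mL/L = 3.972 L/h
At steady state, infusion rate equals elimination rate: rate in = CL × Css.
Rate = CL × Css = 3.972 × 19 = 75.47 mg/h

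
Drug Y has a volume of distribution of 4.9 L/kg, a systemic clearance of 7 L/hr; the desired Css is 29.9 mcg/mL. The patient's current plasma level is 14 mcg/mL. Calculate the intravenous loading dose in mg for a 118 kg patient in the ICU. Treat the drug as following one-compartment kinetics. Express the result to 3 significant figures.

Vd = 4.9 L/kg × 118 kg = 578.2 L
Concentration deficit ΔC = 29.9 − 14 = 15.90 mg/L
LD = Vd × ΔC = 578.2 × 15.90 = 9193 mg

9190 mg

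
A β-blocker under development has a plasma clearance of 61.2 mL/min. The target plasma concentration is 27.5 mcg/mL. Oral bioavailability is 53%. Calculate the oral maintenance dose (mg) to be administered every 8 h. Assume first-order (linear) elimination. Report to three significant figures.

CL = 61.2 mL/min × 60/1000 = 3.672 L/h
D = CL × Css × τ / F = 3.672 × 27.5 × 8 / 0.53 = 1524 mg

1520 mg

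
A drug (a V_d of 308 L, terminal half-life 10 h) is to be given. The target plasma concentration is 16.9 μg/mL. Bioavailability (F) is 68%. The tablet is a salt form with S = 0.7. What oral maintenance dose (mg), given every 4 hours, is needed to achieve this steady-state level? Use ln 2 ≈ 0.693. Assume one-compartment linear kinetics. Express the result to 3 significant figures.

CL = ln 2 · Vd / t½ = 0.693 × 308.0 / 10 = 21.34 L/h
D = CL × Css × τ / F / S = 21.34 × 16.9 × 4 / 0.68 / 0.7 = 3031 mg

3030 mg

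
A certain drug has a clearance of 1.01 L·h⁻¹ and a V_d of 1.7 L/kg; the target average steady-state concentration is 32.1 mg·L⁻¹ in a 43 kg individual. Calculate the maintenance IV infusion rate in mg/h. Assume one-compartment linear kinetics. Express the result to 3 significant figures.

R₀ = 1.010 × 32.1 = 32.42 mg/h

32.4 mg/h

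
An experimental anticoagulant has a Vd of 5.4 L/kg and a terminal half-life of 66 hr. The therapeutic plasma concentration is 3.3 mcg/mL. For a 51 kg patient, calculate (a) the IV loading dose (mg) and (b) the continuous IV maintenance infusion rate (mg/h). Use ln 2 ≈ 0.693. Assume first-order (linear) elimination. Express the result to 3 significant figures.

Vd(total) = 51 kg × 5.4 L/kg = 275.4 L
LD = Vd × C = 275.4 × 3.3 = 908.8 mg
CL = 0.693 × Vd / t½ = 0.693 × 275.4 / 66 = 2.892 L/h
Infusion rate = CL × Css = 2.892 × 3.3 = 9.544 mg/h

(a) 909 mg; (b) 9.54 mg/h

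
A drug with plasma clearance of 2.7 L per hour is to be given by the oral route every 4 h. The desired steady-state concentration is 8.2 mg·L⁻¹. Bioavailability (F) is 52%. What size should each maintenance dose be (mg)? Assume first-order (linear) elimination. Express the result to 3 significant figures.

170 mg

At steady state, dose per interval replaces the amount cleared in that interval: F·D/τ = CL·Css.
D = CL × Css × τ / F = 2.700 × 8.2 × 4 / 0.52 = 170.3 mg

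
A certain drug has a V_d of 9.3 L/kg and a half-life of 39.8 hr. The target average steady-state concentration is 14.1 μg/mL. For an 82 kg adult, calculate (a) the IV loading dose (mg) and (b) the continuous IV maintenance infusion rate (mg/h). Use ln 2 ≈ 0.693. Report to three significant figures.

Total Vd = 9.3 × 82 = 762.6 L
LD = Vd × C = 762.6 × 14.1 = 10750 mg
CL = 0.693 × Vd / t½ = 0.693 × 762.6 / 39.8 = 13.28 L/h
Infusion rate = CL × Css = 13.28 × 14.1 = 187.2 mg/h

(a) 10800 mg; (b) 187 mg/h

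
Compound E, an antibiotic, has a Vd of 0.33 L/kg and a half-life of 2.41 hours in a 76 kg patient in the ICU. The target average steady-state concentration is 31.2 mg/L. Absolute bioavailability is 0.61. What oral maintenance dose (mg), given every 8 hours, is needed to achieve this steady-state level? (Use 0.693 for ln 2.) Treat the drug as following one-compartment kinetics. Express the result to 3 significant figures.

2950 mg

Total Vd = 0.33 × 76 = 25.08 L
k = 0.693/2.41 = 0.2876 h⁻¹, so CL = k·Vd = 0.2876 × 25.08 = 7.213 L/h
D = CL × Css × τ / F = 7.213 × 31.2 × 8 / 0.61 = 2951 mg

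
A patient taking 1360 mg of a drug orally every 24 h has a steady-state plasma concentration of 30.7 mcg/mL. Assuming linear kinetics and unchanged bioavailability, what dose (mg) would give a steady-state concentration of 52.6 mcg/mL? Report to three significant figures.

For first-order elimination, Css ∝ F·D/(CL·τ); F and CL are unchanged, so Css ∝ D/τ.
D₂ = D₁ × (Css,target / Css,current) = 1360 × 52.6/30.7 = 2330 mg

2330 mg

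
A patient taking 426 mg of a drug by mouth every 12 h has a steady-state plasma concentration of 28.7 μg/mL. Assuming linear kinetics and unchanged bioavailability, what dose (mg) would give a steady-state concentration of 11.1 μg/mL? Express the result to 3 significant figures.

For first-order elimination, Css ∝ F·D/(CL·τ); F and CL are unchanged, so Css ∝ D/τ.
D₂ = D₁ × (Css,target / Css,current) = 426 × 11.1/28.7 = 164.8 mg

165 mg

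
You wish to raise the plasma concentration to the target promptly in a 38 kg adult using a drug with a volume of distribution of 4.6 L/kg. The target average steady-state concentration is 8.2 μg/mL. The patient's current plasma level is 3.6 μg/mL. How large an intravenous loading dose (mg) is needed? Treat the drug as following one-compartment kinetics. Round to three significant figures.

Total Vd = 4.6 × 38 = 174.8 L
Concentration deficit ΔC = 8.2 − 3.6 = 4.600 mg/L
LD = Vd × ΔC = 174.8 × 4.600 = 804.1 mg

804 mg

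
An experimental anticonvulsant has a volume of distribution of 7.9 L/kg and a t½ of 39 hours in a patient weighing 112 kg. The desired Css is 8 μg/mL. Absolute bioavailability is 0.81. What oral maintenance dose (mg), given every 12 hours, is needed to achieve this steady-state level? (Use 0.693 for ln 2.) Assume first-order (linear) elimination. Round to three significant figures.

Vd = 7.9 L/kg × 112 kg = 884.8 L
k = 0.693/39 = 0.01777 h⁻¹, so CL = k·Vd = 0.01777 × 884.8 = 15.72 L/h
D = CL × Css × τ / F = 15.72 × 8 × 12 / 0.81 = 1863 mg

1860 mg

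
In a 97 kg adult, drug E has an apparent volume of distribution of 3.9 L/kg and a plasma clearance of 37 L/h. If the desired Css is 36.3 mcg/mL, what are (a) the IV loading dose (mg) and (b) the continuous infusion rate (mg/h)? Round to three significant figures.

Total Vd = 3.9 × 97 = 378.3 L
LD = Vd · C_target = 378.3 × 36.3 = 13730 mg
Infusion rate = 37.00 L/h × 36.3 mg/L = 1343 mg/h

(a) 13700 mg; (b) 1340 mg/h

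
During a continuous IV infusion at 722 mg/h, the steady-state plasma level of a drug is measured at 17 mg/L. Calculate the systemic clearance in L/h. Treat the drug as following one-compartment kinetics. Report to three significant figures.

42.5 L/h

At steady state, infusion rate = CL × Css, so CL = rate / Css.
CL = 722 / 17 = 42.47 L/h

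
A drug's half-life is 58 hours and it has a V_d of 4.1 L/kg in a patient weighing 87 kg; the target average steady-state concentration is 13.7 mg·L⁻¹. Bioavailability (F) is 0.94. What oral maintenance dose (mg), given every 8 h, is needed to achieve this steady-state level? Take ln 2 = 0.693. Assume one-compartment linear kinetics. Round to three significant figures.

497 mg

Vd = 4.1 L/kg × 87 kg = 356.7 L
k = 0.693/58 = 0.01195 h⁻¹, so CL = k·Vd = 0.01195 × 356.7 = 4.263 L/h
D = CL × Css × τ / F = 4.263 × 13.7 × 8 / 0.94 = 497.0 mg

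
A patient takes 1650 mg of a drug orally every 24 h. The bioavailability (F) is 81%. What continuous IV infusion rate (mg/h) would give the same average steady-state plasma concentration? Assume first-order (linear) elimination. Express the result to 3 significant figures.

Equivalent systemic input: infusion rate = F·D/τ.
Rate = 0.81 × 1650 / 24 = 55.69 mg/h

55.7 mg/h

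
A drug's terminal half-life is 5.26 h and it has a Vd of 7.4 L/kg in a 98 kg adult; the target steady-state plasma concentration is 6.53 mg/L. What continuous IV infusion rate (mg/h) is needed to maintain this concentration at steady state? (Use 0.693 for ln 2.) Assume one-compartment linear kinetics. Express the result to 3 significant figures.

Vd = 7.4 L/kg × 98 kg = 725.2 L
CL = ln 2 · Vd / t½ = 0.693 × 725.2 / 5.26 = 95.54 L/h
Infusion rate = CL × Css = 95.54 × 6.53 = 623.9 mg/h

624 mg/h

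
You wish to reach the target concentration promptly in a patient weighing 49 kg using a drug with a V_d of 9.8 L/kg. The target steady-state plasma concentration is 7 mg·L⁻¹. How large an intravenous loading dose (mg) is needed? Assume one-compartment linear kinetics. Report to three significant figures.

Total Vd = 9.8 × 49 = 480.2 L
LD = Vd × C = 480.2 × 7.000 = 3361 mg

3360 mg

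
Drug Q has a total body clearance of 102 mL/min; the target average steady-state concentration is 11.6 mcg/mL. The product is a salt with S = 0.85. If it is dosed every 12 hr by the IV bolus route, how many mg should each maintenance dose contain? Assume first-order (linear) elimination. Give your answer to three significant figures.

1000 mg

Convert clearance: 102 mL/min × 60 min/h ÷ 1000 mL/L = 6.120 L/h
D = CL × Css × τ / S = 6.120 × 11.6 × 12 / 0.85 = 1002 mg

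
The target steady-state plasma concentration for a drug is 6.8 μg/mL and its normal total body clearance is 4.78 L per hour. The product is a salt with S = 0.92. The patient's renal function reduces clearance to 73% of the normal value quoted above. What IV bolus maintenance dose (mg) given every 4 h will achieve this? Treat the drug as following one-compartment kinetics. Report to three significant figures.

Patient clearance = 0.73 × 4.780 = 3.489 L/h
D = CL × Css × τ / S = 3.489 × 6.8 × 4 / 0.92 = 103.2 mg

103 mg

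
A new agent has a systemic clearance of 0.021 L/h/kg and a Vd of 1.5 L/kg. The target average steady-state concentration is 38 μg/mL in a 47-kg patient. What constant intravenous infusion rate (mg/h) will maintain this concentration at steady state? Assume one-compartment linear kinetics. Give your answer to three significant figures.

37.5 mg/h

CL = 0.021 L/h/kg × 47 kg = 0.9870 L/h
Maintenance depends on clearance, not Vd — rate in must match rate out.
Infusion rate = CL · Css = 0.9870 L/h × 38 mg/L = 37.51 mg/h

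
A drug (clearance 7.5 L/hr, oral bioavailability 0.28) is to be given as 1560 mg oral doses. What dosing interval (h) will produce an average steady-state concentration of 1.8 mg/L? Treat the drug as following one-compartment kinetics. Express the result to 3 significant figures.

32.4 h

F·D/τ = CL·Css → τ = F·D / (CL·Css).
τ = 0.28 × 1560 / (7.5 × 1.8) = 32.36 h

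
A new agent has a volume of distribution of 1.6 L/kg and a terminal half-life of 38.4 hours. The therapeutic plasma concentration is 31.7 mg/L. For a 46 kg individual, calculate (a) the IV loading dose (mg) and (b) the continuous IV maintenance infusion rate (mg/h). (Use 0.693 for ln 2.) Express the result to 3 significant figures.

Total Vd = 1.6 × 46 = 73.60 L
LD = Vd × C = 73.60 × 31.7 = 2333 mg
CL = 0.693 × Vd / t½ = 0.693 × 73.60 / 38.4 = 1.328 L/h
Infusion rate = CL × Css = 1.328 × 31.7 = 42.10 mg/h

(a) 2330 mg; (b) 42.1 mg/h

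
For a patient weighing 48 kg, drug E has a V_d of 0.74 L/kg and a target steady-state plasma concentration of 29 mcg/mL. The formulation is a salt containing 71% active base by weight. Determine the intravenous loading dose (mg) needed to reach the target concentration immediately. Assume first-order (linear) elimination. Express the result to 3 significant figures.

1450 mg

Vd(total) = 48 kg × 0.74 L/kg = 35.52 L
LD = Vd × C / S = 35.52 × 29.00 / 0.71 = 1451 mg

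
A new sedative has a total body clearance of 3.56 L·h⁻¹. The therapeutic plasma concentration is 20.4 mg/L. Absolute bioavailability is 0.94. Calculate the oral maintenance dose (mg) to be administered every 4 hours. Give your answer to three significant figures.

At steady state, dose per interval replaces the amount cleared in that interval: F·D/τ = CL·Css.
D = CL × Css × τ / F = 3.560 × 20.4 × 4 / 0.94 = 309.0 mg

309 mg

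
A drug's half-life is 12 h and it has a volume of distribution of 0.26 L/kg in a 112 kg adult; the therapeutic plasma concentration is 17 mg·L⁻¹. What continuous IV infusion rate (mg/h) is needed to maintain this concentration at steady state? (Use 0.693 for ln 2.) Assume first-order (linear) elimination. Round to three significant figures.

Vd(total) = 112 kg × 0.26 L/kg = 29.12 L
CL = 0.693 × Vd / t½ = 0.693 × 29.12 / 12 = 1.682 L/h
Infusion rate = CL × Css = 1.682 × 17 = 28.59 mg/h

28.6 mg/h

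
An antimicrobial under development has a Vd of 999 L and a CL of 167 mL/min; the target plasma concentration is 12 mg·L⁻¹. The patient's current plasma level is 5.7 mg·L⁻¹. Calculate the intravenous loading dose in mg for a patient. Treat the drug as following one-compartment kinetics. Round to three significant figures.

LD is governed by Vd — clearance does not enter the loading-dose calculation.
Concentration deficit ΔC = 12 − 5.7 = 6.300 mg/L
LD = Vd × ΔC = 999.0 × 6.300 = 6294 mg

6290 mg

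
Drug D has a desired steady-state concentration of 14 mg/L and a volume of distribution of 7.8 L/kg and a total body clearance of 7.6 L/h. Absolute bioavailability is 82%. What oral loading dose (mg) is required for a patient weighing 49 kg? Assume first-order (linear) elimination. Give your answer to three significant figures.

Vd = 7.8 L/kg × 49 kg = 382.2 L
LD = Vd × C / F = 382.2 × 14.00 / 0.82 = 6525 mg

6530 mg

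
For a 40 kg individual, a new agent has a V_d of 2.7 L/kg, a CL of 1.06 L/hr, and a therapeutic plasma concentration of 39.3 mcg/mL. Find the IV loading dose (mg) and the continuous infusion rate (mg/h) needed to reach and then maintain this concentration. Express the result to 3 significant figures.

Vd = 2.7 L/kg × 40 kg = 108.0 L
LD = Vd · C_target = 108.0 × 39.3 = 4244 mg
Maintenance infusion rate = CL × Css = 1.060 × 39.3 = 41.66 mg/h

(a) 4240 mg; (b) 41.7 mg/h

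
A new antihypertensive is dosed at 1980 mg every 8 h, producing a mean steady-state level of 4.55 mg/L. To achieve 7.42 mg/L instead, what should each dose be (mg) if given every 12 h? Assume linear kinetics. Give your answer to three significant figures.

With linear kinetics, Css is proportional to dose rate (D/τ) at fixed clearance.
D₂ = D₁ × (Css,target / Css,current) × (τ₂/τ₁) = 1980 × (7.42/4.55) × (12/8) = 4843 mg

4840 mg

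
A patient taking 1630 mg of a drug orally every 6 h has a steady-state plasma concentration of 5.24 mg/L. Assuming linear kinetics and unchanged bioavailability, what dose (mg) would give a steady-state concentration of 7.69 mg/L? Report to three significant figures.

With linear kinetics, Css is proportional to dose rate (D/τ) at fixed clearance.
D₂ = D₁ × (Css,target / Css,current) = 1630 × 7.69/5.24 = 2392 mg

2390 mg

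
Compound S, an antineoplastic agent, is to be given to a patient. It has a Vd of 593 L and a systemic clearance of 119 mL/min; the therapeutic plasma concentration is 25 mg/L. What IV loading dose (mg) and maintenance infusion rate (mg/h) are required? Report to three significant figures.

LD = Vd · C_target = 593.0 × 25 = 14830 mg
CL = 119 mL/min × 60/1000 = 7.140 L/h
Infusion rate = 7.140 L/h × 25 mg/L = 178.5 mg/h

(a) 14800 mg; (b) 179 mg/h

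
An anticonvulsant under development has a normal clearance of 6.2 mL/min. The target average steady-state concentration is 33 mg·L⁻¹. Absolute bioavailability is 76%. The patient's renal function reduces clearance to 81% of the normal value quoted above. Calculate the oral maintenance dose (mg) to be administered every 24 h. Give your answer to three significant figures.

Convert clearance: 6.2 mL/min × 60 min/h ÷ 1000 mL/L = 0.3720 L/h
Patient clearance = 0.81 × 0.3720 = 0.3013 L/h
D = CL × Css × τ / F = 0.3013 × 33 × 24 / 0.76 = 314.0 mg

314 mg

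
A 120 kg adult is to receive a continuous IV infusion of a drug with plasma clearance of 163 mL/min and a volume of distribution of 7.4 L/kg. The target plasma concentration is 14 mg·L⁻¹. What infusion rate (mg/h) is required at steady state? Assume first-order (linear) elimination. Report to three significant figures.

137 mg/h

Convert clearance: 163 mL/min × 60 min/h ÷ 1000 mL/L = 9.780 L/h
R₀ = 9.780 × 14 = 136.9 mg/h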